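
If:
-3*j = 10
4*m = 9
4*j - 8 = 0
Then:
No Solution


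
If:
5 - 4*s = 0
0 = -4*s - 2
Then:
No Solution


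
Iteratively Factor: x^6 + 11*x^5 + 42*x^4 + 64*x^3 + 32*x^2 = (x + 2)*(x^5 + 9*x^4 + 24*x^3 + 16*x^2) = (x + 1)*(x + 2)*(x^4 + 8*x^3 + 16*x^2) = x*(x + 1)*(x + 2)*(x^3 + 8*x^2 + 16*x) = x*(x + 1)*(x + 2)*(x + 4)*(x^2 + 4*x) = x^2*(x + 1)*(x + 2)*(x + 4)*(x + 4)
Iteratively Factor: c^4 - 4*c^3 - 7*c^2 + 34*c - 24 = (c - 4)*(c^3 - 7*c + 6) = (c - 4)*(c - 1)*(c^2 + c - 6) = (c - 4)*(c - 2)*(c - 1)*(c + 3)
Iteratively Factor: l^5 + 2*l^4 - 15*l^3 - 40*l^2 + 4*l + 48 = (l - 1)*(l^4 + 3*l^3 - 12*l^2 - 52*l - 48) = (l - 1)*(l + 2)*(l^3 + l^2 - 14*l - 24) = (l - 1)*(l + 2)*(l + 3)*(l^2 - 2*l - 8) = (l - 1)*(l + 2)^2*(l + 3)*(l - 4)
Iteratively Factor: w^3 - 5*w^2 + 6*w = (w - 2)*(w^2 - 3*w) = (w - 3)*(w - 2)*(w)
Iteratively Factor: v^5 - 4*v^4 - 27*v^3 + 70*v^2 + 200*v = (v - 5)*(v^4 + v^3 - 22*v^2 - 40*v) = v*(v - 5)*(v^3 + v^2 - 22*v - 40) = v*(v - 5)*(v + 2)*(v^2 - v - 20) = v*(v - 5)*(v + 2)*(v + 4)*(v - 5)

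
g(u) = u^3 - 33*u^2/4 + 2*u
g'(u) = 3*u^2 - 33*u/2 + 2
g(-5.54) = -434.32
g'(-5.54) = 185.48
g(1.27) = -8.72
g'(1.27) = -14.12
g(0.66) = -1.99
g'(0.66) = -7.58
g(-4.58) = -278.29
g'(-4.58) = 140.50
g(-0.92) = -9.60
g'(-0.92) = 19.72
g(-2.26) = -58.20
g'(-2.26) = 54.61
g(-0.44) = -2.56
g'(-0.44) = 9.84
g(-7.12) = -793.41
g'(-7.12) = 271.56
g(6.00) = -69.00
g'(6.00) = 11.00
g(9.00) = 78.75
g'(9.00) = 96.50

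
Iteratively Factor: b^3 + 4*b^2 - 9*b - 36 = (b - 3)*(b^2 + 7*b + 12) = (b - 3)*(b + 4)*(b + 3)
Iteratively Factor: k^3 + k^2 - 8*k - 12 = (k + 2)*(k^2 - k - 6) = (k - 3)*(k + 2)*(k + 2)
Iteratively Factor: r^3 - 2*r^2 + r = (r - 1)*(r^2 - r) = (r - 1)^2*(r)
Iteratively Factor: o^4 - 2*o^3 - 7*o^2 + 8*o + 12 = (o - 2)*(o^3 - 7*o - 6) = (o - 2)*(o + 1)*(o^2 - o - 6) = (o - 2)*(o + 1)*(o + 2)*(o - 3)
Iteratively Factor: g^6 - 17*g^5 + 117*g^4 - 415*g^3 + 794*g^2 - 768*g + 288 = (g - 4)*(g^5 - 13*g^4 + 65*g^3 - 155*g^2 + 174*g - 72) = (g - 4)*(g - 3)*(g^4 - 10*g^3 + 35*g^2 - 50*g + 24) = (g - 4)*(g - 3)*(g - 2)*(g^3 - 8*g^2 + 19*g - 12) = (g - 4)*(g - 3)^2*(g - 2)*(g^2 - 5*g + 4) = (g - 4)*(g - 3)^2*(g - 2)*(g - 1)*(g - 4)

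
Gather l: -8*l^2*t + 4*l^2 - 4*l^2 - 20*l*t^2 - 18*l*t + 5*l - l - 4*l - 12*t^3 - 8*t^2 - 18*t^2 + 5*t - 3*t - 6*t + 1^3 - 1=-8*l^2*t + l*(-20*t^2 - 18*t) - 12*t^3 - 26*t^2 - 4*t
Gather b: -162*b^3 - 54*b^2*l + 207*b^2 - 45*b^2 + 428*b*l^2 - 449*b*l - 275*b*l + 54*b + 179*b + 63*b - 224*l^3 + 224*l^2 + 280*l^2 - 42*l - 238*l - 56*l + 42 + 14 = -162*b^3 + b^2*(162 - 54*l) + b*(428*l^2 - 724*l + 296) - 224*l^3 + 504*l^2 - 336*l + 56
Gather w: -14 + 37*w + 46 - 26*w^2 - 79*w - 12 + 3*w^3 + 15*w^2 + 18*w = 3*w^3 - 11*w^2 - 24*w + 20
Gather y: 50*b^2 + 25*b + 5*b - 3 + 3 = 50*b^2 + 30*b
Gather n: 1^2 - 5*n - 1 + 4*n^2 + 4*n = 4*n^2 - n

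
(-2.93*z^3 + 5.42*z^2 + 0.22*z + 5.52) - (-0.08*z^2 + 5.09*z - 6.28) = -2.93*z^3 + 5.5*z^2 - 4.87*z + 11.8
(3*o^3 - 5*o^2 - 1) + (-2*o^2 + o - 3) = 3*o^3 - 7*o^2 + o - 4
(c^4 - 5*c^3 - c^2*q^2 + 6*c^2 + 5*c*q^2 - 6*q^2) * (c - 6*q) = c^5 - 6*c^4*q - 5*c^4 - c^3*q^2 + 30*c^3*q + 6*c^3 + 6*c^2*q^3 + 5*c^2*q^2 - 36*c^2*q - 30*c*q^3 - 6*c*q^2 + 36*q^3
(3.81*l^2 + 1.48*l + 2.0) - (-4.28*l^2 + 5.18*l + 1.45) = 8.09*l^2 - 3.7*l + 0.55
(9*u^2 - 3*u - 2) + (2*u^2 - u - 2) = 11*u^2 - 4*u - 4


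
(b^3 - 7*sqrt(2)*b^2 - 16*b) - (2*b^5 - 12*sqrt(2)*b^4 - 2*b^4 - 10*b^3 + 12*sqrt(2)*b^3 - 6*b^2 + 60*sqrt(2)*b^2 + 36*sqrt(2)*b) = -2*b^5 + 2*b^4 + 12*sqrt(2)*b^4 - 12*sqrt(2)*b^3 + 11*b^3 - 67*sqrt(2)*b^2 + 6*b^2 - 36*sqrt(2)*b - 16*b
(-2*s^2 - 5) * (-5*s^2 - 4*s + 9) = 10*s^4 + 8*s^3 + 7*s^2 + 20*s - 45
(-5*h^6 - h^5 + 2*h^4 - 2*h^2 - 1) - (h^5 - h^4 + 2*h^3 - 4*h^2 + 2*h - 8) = -5*h^6 - 2*h^5 + 3*h^4 - 2*h^3 + 2*h^2 - 2*h + 7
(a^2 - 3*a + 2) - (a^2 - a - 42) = 44 - 2*a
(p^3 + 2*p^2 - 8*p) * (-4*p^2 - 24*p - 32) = -4*p^5 - 32*p^4 - 48*p^3 + 128*p^2 + 256*p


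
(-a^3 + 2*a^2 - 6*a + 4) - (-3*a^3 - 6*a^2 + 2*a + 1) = 2*a^3 + 8*a^2 - 8*a + 3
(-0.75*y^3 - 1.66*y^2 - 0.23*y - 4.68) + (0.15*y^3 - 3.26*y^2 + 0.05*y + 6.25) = -0.6*y^3 - 4.92*y^2 - 0.18*y + 1.57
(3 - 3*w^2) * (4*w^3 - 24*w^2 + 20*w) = -12*w^5 + 72*w^4 - 48*w^3 - 72*w^2 + 60*w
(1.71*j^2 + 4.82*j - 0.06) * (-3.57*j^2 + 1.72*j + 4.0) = -6.1047*j^4 - 14.2662*j^3 + 15.3446*j^2 + 19.1768*j - 0.24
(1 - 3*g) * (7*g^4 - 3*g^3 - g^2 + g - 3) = -21*g^5 + 16*g^4 - 4*g^2 + 10*g - 3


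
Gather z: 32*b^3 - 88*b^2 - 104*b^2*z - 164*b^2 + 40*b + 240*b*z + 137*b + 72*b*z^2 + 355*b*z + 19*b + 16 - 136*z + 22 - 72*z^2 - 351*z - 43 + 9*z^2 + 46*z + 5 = 32*b^3 - 252*b^2 + 196*b + z^2*(72*b - 63) + z*(-104*b^2 + 595*b - 441)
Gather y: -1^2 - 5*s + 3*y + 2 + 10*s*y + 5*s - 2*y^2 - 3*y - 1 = 10*s*y - 2*y^2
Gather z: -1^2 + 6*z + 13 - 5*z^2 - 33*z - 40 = -5*z^2 - 27*z - 28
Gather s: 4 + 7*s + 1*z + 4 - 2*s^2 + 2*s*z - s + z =-2*s^2 + s*(2*z + 6) + 2*z + 8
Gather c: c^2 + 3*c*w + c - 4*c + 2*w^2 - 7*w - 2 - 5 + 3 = c^2 + c*(3*w - 3) + 2*w^2 - 7*w - 4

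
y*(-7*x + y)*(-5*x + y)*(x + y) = 35*x^3*y + 23*x^2*y^2 - 11*x*y^3 + y^4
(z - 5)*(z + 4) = z^2 - z - 20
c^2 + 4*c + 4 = (c + 2)^2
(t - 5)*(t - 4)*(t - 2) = t^3 - 11*t^2 + 38*t - 40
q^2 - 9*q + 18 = (q - 6)*(q - 3)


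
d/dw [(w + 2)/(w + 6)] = 4/(w + 6)^2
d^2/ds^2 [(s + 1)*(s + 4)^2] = 6*s + 18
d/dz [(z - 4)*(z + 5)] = 2*z + 1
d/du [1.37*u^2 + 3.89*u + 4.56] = 2.74*u + 3.89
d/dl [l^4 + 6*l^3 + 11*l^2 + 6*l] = 4*l^3 + 18*l^2 + 22*l + 6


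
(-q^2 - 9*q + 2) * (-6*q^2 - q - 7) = 6*q^4 + 55*q^3 + 4*q^2 + 61*q - 14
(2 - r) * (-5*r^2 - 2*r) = 5*r^3 - 8*r^2 - 4*r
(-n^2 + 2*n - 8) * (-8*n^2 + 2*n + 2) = 8*n^4 - 18*n^3 + 66*n^2 - 12*n - 16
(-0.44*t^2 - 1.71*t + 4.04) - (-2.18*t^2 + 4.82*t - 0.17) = 1.74*t^2 - 6.53*t + 4.21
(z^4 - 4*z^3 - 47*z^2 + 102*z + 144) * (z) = z^5 - 4*z^4 - 47*z^3 + 102*z^2 + 144*z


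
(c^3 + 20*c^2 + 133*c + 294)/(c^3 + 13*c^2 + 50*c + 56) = (c^2 + 13*c + 42)/(c^2 + 6*c + 8)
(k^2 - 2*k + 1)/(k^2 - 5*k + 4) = (k - 1)/(k - 4)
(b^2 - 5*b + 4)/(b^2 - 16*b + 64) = (b^2 - 5*b + 4)/(b^2 - 16*b + 64)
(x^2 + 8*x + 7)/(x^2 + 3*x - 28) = (x + 1)/(x - 4)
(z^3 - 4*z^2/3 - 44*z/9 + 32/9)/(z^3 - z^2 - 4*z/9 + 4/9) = (3*z^2 - 2*z - 16)/(3*z^2 - z - 2)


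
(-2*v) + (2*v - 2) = -2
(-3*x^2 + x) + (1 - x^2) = -4*x^2 + x + 1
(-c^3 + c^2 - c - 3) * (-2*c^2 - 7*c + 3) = 2*c^5 + 5*c^4 - 8*c^3 + 16*c^2 + 18*c - 9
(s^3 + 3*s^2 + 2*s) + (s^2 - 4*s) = s^3 + 4*s^2 - 2*s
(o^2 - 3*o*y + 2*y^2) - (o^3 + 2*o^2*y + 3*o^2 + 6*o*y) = -o^3 - 2*o^2*y - 2*o^2 - 9*o*y + 2*y^2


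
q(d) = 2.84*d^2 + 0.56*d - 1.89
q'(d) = 5.68*d + 0.56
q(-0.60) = -1.20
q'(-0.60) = -2.85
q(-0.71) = -0.86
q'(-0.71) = -3.47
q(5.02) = 72.49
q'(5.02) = 29.07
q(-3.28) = 26.83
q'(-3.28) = -18.07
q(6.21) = 111.11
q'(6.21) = 35.83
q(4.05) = 46.96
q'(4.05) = 23.56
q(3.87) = 42.81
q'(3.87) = 22.54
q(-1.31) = 2.25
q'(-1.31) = -6.88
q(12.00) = 413.79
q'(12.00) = 68.72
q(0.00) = -1.89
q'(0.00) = 0.56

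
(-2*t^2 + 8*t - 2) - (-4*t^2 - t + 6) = 2*t^2 + 9*t - 8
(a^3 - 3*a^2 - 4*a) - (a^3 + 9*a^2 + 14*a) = -12*a^2 - 18*a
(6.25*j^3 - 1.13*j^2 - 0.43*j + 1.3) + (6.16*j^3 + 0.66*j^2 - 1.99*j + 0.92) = 12.41*j^3 - 0.47*j^2 - 2.42*j + 2.22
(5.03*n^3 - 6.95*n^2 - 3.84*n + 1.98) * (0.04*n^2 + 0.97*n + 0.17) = 0.2012*n^5 + 4.6011*n^4 - 6.04*n^3 - 4.8271*n^2 + 1.2678*n + 0.3366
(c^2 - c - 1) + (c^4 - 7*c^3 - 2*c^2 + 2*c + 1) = c^4 - 7*c^3 - c^2 + c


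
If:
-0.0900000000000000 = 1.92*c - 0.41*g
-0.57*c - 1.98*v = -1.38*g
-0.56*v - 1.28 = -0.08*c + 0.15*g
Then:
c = -0.61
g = -2.64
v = -1.67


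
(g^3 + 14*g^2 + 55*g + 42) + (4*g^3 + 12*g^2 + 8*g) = 5*g^3 + 26*g^2 + 63*g + 42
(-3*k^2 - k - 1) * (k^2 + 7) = -3*k^4 - k^3 - 22*k^2 - 7*k - 7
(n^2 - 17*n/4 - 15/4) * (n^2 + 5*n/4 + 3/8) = n^4 - 3*n^3 - 139*n^2/16 - 201*n/32 - 45/32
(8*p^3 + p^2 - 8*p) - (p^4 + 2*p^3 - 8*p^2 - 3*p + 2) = -p^4 + 6*p^3 + 9*p^2 - 5*p - 2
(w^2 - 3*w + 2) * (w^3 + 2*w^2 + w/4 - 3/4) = w^5 - w^4 - 15*w^3/4 + 5*w^2/2 + 11*w/4 - 3/2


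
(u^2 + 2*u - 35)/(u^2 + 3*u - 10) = (u^2 + 2*u - 35)/(u^2 + 3*u - 10)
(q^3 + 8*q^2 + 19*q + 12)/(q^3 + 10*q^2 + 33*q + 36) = (q + 1)/(q + 3)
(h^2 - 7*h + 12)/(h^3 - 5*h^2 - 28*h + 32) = (h^2 - 7*h + 12)/(h^3 - 5*h^2 - 28*h + 32)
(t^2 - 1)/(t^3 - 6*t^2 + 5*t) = (t + 1)/(t*(t - 5))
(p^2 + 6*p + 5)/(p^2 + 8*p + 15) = (p + 1)/(p + 3)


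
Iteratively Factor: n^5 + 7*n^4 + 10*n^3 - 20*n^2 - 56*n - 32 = (n + 4)*(n^4 + 3*n^3 - 2*n^2 - 12*n - 8) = (n + 1)*(n + 4)*(n^3 + 2*n^2 - 4*n - 8) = (n + 1)*(n + 2)*(n + 4)*(n^2 - 4) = (n + 1)*(n + 2)^2*(n + 4)*(n - 2)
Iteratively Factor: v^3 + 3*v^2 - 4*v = (v + 4)*(v^2 - v) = v*(v + 4)*(v - 1)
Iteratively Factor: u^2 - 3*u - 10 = (u - 5)*(u + 2)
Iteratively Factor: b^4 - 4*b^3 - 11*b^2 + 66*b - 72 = (b - 2)*(b^3 - 2*b^2 - 15*b + 36) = (b - 2)*(b + 4)*(b^2 - 6*b + 9) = (b - 3)*(b - 2)*(b + 4)*(b - 3)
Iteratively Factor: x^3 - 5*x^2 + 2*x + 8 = (x - 4)*(x^2 - x - 2) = (x - 4)*(x - 2)*(x + 1)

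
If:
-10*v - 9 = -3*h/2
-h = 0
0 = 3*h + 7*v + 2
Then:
No Solution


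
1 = 1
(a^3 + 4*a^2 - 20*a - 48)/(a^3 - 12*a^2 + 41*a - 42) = (a^3 + 4*a^2 - 20*a - 48)/(a^3 - 12*a^2 + 41*a - 42)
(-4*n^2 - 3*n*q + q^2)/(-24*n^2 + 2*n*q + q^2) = (n + q)/(6*n + q)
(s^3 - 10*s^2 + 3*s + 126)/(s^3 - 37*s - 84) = (s - 6)/(s + 4)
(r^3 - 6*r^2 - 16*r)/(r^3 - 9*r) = (r^2 - 6*r - 16)/(r^2 - 9)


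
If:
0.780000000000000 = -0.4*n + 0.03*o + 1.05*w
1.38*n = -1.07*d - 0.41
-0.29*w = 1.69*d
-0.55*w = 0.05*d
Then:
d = 0.00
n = -0.30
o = 22.04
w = 0.00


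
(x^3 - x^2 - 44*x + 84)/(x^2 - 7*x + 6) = (x^2 + 5*x - 14)/(x - 1)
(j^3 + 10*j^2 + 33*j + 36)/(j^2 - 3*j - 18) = (j^2 + 7*j + 12)/(j - 6)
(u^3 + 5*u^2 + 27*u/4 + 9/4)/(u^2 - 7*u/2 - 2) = (2*u^2 + 9*u + 9)/(2*(u - 4))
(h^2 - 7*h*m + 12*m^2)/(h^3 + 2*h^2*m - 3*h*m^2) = (h^2 - 7*h*m + 12*m^2)/(h*(h^2 + 2*h*m - 3*m^2))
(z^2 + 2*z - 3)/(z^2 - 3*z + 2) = (z + 3)/(z - 2)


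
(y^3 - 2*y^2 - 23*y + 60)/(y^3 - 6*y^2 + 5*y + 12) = (y + 5)/(y + 1)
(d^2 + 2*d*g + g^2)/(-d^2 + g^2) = (-d - g)/(d - g)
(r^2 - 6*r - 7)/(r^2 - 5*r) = (r^2 - 6*r - 7)/(r*(r - 5))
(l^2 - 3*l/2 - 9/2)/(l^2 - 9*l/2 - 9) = (l - 3)/(l - 6)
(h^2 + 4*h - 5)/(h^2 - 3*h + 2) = (h + 5)/(h - 2)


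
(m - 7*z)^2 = m^2 - 14*m*z + 49*z^2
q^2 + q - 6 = (q - 2)*(q + 3)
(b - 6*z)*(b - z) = b^2 - 7*b*z + 6*z^2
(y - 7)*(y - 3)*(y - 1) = y^3 - 11*y^2 + 31*y - 21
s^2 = s^2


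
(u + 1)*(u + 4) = u^2 + 5*u + 4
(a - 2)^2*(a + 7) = a^3 + 3*a^2 - 24*a + 28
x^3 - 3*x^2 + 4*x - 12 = (x - 3)*(x - 2*I)*(x + 2*I)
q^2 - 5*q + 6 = (q - 3)*(q - 2)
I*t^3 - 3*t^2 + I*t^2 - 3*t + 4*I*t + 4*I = (t + 1)*(t + 4*I)*(I*t + 1)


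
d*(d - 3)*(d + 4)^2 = d^4 + 5*d^3 - 8*d^2 - 48*d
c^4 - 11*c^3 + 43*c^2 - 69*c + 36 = (c - 4)*(c - 3)^2*(c - 1)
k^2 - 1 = (k - 1)*(k + 1)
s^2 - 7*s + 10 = (s - 5)*(s - 2)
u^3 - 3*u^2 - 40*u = u*(u - 8)*(u + 5)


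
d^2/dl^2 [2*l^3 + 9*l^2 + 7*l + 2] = 12*l + 18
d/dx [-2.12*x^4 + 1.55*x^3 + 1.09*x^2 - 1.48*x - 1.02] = -8.48*x^3 + 4.65*x^2 + 2.18*x - 1.48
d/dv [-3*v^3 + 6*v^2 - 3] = 3*v*(4 - 3*v)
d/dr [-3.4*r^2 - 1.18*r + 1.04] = -6.8*r - 1.18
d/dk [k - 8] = 1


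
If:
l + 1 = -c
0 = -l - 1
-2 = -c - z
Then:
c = 0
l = -1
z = 2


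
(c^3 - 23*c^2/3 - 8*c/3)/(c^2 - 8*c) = c + 1/3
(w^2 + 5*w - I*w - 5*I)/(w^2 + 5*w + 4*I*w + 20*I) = (w - I)/(w + 4*I)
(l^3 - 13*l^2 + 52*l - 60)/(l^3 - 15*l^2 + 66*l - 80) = (l - 6)/(l - 8)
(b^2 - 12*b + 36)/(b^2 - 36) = (b - 6)/(b + 6)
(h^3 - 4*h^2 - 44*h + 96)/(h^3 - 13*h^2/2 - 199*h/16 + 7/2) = 16*(h^2 + 4*h - 12)/(16*h^2 + 24*h - 7)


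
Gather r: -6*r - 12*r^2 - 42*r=-12*r^2 - 48*r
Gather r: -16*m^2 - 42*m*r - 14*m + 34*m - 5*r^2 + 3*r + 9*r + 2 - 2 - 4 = -16*m^2 + 20*m - 5*r^2 + r*(12 - 42*m) - 4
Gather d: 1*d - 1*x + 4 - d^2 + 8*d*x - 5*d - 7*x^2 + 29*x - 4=-d^2 + d*(8*x - 4) - 7*x^2 + 28*x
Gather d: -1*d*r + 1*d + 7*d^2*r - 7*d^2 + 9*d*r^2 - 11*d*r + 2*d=d^2*(7*r - 7) + d*(9*r^2 - 12*r + 3)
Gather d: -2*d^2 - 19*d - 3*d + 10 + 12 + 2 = -2*d^2 - 22*d + 24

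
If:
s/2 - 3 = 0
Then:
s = 6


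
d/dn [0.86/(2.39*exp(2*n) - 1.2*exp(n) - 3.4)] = (1.032 - 4.1108*exp(n))*exp(n)/(-2.39*exp(2*n) + 1.2*exp(n) + 3.4)^2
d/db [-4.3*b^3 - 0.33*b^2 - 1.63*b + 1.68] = -12.9*b^2 - 0.66*b - 1.63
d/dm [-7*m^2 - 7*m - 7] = -14*m - 7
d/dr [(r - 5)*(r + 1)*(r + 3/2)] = 3*r^2 - 5*r - 11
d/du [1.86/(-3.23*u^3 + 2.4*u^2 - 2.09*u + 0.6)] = (18.0234*u^2 - 8.928*u + 3.8874)/(3.23*u^3 - 2.4*u^2 + 2.09*u - 0.6)^2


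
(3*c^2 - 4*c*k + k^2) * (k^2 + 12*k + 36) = 3*c^2*k^2 + 36*c^2*k + 108*c^2 - 4*c*k^3 - 48*c*k^2 - 144*c*k + k^4 + 12*k^3 + 36*k^2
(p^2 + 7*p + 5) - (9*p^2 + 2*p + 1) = -8*p^2 + 5*p + 4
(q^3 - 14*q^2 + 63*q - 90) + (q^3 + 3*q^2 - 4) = 2*q^3 - 11*q^2 + 63*q - 94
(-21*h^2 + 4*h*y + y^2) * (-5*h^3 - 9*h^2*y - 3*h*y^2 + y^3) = 105*h^5 + 169*h^4*y + 22*h^3*y^2 - 42*h^2*y^3 + h*y^4 + y^5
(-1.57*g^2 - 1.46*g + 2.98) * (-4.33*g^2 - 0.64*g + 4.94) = 6.7981*g^4 + 7.3266*g^3 - 19.7248*g^2 - 9.1196*g + 14.7212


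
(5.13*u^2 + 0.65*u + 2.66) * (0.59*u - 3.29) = 3.0267*u^3 - 16.4942*u^2 - 0.5691*u - 8.7514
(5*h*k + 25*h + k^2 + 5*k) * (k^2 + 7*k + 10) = 5*h*k^3 + 60*h*k^2 + 225*h*k + 250*h + k^4 + 12*k^3 + 45*k^2 + 50*k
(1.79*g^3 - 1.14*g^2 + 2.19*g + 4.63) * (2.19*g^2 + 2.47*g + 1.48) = 3.9201*g^5 + 1.9247*g^4 + 4.6295*g^3 + 13.8618*g^2 + 14.6773*g + 6.8524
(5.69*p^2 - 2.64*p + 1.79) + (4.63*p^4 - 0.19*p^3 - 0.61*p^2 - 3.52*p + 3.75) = 4.63*p^4 - 0.19*p^3 + 5.08*p^2 - 6.16*p + 5.54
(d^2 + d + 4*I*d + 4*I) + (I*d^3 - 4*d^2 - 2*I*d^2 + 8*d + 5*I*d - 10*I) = I*d^3 - 3*d^2 - 2*I*d^2 + 9*d + 9*I*d - 6*I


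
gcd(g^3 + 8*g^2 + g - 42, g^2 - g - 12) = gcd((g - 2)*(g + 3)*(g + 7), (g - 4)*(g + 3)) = g + 3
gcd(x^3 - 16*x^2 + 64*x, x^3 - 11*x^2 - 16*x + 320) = x^2 - 16*x + 64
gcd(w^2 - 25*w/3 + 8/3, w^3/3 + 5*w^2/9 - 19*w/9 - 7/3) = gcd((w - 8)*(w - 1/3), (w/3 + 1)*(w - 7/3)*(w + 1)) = 1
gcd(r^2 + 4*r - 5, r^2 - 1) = r - 1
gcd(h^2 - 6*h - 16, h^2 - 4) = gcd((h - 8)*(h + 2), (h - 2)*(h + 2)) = h + 2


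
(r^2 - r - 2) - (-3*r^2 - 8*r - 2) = 4*r^2 + 7*r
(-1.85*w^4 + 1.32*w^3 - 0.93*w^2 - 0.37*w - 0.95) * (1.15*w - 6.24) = -2.1275*w^5 + 13.062*w^4 - 9.3063*w^3 + 5.3777*w^2 + 1.2163*w + 5.928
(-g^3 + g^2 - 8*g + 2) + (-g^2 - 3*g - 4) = -g^3 - 11*g - 2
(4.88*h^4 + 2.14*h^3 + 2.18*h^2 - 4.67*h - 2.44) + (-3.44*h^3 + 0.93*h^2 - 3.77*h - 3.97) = 4.88*h^4 - 1.3*h^3 + 3.11*h^2 - 8.44*h - 6.41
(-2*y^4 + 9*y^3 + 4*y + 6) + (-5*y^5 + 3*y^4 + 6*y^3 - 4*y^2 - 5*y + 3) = -5*y^5 + y^4 + 15*y^3 - 4*y^2 - y + 9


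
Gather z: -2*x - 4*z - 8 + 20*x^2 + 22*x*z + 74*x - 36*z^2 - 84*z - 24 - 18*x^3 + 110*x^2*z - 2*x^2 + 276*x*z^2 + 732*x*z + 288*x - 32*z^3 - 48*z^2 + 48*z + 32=-18*x^3 + 18*x^2 + 360*x - 32*z^3 + z^2*(276*x - 84) + z*(110*x^2 + 754*x - 40)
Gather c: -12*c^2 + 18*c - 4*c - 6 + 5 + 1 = -12*c^2 + 14*c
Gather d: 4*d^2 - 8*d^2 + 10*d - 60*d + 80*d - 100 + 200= -4*d^2 + 30*d + 100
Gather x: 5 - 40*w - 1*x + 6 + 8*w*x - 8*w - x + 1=-48*w + x*(8*w - 2) + 12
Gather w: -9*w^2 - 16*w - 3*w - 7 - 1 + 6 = -9*w^2 - 19*w - 2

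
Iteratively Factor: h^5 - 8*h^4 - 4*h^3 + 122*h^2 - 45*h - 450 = (h + 3)*(h^4 - 11*h^3 + 29*h^2 + 35*h - 150) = (h - 5)*(h + 3)*(h^3 - 6*h^2 - h + 30) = (h - 5)*(h + 2)*(h + 3)*(h^2 - 8*h + 15) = (h - 5)*(h - 3)*(h + 2)*(h + 3)*(h - 5)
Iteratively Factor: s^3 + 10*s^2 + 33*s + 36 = (s + 3)*(s^2 + 7*s + 12) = (s + 3)*(s + 4)*(s + 3)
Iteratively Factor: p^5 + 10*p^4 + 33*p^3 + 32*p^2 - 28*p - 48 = (p + 2)*(p^4 + 8*p^3 + 17*p^2 - 2*p - 24) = (p + 2)*(p + 3)*(p^3 + 5*p^2 + 2*p - 8) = (p + 2)*(p + 3)*(p + 4)*(p^2 + p - 2) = (p - 1)*(p + 2)*(p + 3)*(p + 4)*(p + 2)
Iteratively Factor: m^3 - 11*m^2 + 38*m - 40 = (m - 5)*(m^2 - 6*m + 8) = (m - 5)*(m - 4)*(m - 2)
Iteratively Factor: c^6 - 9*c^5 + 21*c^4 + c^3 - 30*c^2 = (c - 5)*(c^5 - 4*c^4 + c^3 + 6*c^2) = c*(c - 5)*(c^4 - 4*c^3 + c^2 + 6*c) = c*(c - 5)*(c - 2)*(c^3 - 2*c^2 - 3*c) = c*(c - 5)*(c - 3)*(c - 2)*(c^2 + c) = c^2*(c - 5)*(c - 3)*(c - 2)*(c + 1)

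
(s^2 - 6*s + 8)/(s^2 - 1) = (s^2 - 6*s + 8)/(s^2 - 1)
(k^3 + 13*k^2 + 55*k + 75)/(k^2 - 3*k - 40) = (k^2 + 8*k + 15)/(k - 8)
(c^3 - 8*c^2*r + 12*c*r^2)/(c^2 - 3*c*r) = (c^2 - 8*c*r + 12*r^2)/(c - 3*r)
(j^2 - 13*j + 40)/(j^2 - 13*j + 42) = (j^2 - 13*j + 40)/(j^2 - 13*j + 42)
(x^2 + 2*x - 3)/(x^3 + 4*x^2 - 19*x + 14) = (x + 3)/(x^2 + 5*x - 14)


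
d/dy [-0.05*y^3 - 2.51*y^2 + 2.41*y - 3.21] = -0.15*y^2 - 5.02*y + 2.41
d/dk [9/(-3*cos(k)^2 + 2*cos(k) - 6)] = 18*(1 - 3*cos(k))*sin(k)/(3*cos(k)^2 - 2*cos(k) + 6)^2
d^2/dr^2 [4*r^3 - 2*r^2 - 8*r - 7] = 24*r - 4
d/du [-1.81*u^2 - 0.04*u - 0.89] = -3.62*u - 0.04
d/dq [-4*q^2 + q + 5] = 1 - 8*q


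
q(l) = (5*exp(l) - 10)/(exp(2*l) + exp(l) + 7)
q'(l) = (5*exp(l) - 10)*(-2*exp(2*l) - exp(l))/(exp(2*l) + exp(l) + 7)^2 + 5*exp(l)/(exp(2*l) + exp(l) + 7)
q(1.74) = 0.41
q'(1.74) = -0.01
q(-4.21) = -1.41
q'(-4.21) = 0.01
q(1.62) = 0.41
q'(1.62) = 0.07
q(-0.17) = -0.68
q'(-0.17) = 0.67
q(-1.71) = -1.26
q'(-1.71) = 0.17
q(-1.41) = -1.20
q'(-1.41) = 0.23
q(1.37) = 0.37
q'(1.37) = 0.26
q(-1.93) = -1.29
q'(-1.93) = 0.14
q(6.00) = 0.01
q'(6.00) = -0.01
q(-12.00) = -1.43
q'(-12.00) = 0.00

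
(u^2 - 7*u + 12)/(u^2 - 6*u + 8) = (u - 3)/(u - 2)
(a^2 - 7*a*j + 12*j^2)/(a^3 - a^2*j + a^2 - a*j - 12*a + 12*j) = (a^2 - 7*a*j + 12*j^2)/(a^3 - a^2*j + a^2 - a*j - 12*a + 12*j)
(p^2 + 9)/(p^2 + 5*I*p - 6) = (p - 3*I)/(p + 2*I)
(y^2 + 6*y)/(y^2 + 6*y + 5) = y*(y + 6)/(y^2 + 6*y + 5)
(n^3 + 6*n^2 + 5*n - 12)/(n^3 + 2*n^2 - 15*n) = (n^3 + 6*n^2 + 5*n - 12)/(n*(n^2 + 2*n - 15))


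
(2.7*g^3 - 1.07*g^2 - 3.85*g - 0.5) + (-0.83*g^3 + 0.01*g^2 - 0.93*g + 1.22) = 1.87*g^3 - 1.06*g^2 - 4.78*g + 0.72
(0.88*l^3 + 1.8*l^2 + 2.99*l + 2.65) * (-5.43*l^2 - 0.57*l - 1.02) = -4.7784*l^5 - 10.2756*l^4 - 18.1593*l^3 - 17.9298*l^2 - 4.5603*l - 2.703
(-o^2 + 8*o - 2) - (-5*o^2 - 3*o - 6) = 4*o^2 + 11*o + 4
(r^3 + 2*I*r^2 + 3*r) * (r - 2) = r^4 - 2*r^3 + 2*I*r^3 + 3*r^2 - 4*I*r^2 - 6*r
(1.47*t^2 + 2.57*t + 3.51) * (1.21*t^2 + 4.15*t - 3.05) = 1.7787*t^4 + 9.2102*t^3 + 10.4291*t^2 + 6.728*t - 10.7055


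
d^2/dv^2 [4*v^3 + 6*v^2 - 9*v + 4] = 24*v + 12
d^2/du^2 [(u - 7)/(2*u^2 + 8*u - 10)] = (3*(1 - u)*(u^2 + 4*u - 5) + 4*(u - 7)*(u + 2)^2)/(u^2 + 4*u - 5)^3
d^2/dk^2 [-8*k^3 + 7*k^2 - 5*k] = 14 - 48*k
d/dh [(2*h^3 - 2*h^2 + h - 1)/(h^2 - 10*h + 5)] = (2*h^4 - 40*h^3 + 49*h^2 - 18*h - 5)/(h^4 - 20*h^3 + 110*h^2 - 100*h + 25)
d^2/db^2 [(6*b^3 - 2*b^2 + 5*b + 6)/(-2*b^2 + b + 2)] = 4*(-23*b^3 - 42*b^2 - 48*b - 6)/(8*b^6 - 12*b^5 - 18*b^4 + 23*b^3 + 18*b^2 - 12*b - 8)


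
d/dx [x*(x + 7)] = 2*x + 7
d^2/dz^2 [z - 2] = 0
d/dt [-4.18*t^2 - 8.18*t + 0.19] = -8.36*t - 8.18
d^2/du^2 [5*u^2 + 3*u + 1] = 10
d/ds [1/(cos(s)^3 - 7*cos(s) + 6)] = (3*cos(s)^2 - 7)*sin(s)/(cos(s)^3 - 7*cos(s) + 6)^2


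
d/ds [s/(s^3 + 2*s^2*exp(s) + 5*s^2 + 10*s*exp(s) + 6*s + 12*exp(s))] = (s^3 + 2*s^2*exp(s) + 5*s^2 - s*(2*s^2*exp(s) + 3*s^2 + 14*s*exp(s) + 10*s + 22*exp(s) + 6) + 10*s*exp(s) + 6*s + 12*exp(s))/(s^3 + 2*s^2*exp(s) + 5*s^2 + 10*s*exp(s) + 6*s + 12*exp(s))^2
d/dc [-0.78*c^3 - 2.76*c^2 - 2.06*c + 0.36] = -2.34*c^2 - 5.52*c - 2.06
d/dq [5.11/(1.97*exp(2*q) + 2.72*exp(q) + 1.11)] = (-20.1334*exp(q) - 13.8992)*exp(q)/(1.97*exp(2*q) + 2.72*exp(q) + 1.11)^2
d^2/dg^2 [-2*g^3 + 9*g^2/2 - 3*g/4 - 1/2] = 9 - 12*g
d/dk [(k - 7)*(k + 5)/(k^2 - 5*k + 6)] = (-3*k^2 + 82*k - 187)/(k^4 - 10*k^3 + 37*k^2 - 60*k + 36)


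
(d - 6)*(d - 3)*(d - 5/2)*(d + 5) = d^4 - 13*d^3/2 - 17*d^2 + 315*d/2 - 225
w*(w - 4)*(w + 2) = w^3 - 2*w^2 - 8*w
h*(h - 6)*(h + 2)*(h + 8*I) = h^4 - 4*h^3 + 8*I*h^3 - 12*h^2 - 32*I*h^2 - 96*I*h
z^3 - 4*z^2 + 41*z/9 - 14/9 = (z - 7/3)*(z - 1)*(z - 2/3)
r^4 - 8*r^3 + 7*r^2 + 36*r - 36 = (r - 6)*(r - 3)*(r - 1)*(r + 2)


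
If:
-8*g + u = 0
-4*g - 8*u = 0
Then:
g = 0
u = 0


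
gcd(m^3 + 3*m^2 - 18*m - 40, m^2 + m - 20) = m^2 + m - 20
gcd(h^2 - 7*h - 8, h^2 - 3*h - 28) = 1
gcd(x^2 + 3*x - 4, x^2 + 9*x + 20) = x + 4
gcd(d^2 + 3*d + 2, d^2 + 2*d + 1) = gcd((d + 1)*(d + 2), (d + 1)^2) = d + 1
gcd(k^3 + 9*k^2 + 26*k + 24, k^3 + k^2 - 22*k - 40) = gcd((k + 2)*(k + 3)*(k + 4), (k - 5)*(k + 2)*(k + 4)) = k^2 + 6*k + 8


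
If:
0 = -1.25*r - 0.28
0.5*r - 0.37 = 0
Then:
No Solution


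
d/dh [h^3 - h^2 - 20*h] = 3*h^2 - 2*h - 20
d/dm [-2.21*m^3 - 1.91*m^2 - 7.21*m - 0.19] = -6.63*m^2 - 3.82*m - 7.21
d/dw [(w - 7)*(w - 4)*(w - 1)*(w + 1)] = 4*w^3 - 33*w^2 + 54*w + 11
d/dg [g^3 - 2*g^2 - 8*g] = 3*g^2 - 4*g - 8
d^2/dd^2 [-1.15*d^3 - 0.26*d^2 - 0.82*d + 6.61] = -6.9*d - 0.52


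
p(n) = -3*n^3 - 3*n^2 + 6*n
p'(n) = -9*n^2 - 6*n + 6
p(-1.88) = -1.95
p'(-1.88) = -14.53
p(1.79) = -16.08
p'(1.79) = -33.58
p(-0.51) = -3.44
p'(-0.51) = 6.72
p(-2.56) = 15.31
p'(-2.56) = -37.62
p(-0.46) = -3.10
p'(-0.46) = 6.86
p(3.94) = -206.42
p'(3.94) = -157.35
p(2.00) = -24.00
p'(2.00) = -42.00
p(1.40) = -5.71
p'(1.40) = -20.04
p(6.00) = -720.00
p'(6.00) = -354.00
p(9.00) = -2376.00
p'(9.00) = -777.00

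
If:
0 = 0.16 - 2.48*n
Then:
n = 0.06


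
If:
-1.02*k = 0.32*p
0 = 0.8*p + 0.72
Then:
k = 0.28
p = -0.90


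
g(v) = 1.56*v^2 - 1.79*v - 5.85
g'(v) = 3.12*v - 1.79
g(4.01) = 12.06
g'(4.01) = 10.72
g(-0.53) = -4.46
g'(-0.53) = -3.44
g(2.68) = 0.56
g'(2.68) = 6.57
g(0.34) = -6.28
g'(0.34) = -0.73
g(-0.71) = -3.79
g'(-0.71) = -4.01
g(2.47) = -0.75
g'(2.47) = 5.92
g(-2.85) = 11.92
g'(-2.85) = -10.68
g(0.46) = -6.34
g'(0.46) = -0.35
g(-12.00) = 240.27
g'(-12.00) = -39.23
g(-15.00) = 372.00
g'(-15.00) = -48.59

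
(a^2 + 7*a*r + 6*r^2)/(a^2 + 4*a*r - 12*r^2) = (-a - r)/(-a + 2*r)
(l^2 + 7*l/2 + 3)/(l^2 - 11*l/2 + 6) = (2*l^2 + 7*l + 6)/(2*l^2 - 11*l + 12)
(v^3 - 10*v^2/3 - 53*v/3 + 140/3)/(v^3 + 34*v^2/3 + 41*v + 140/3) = (3*v^2 - 22*v + 35)/(3*v^2 + 22*v + 35)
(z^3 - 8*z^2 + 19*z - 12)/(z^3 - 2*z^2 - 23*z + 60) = (z - 1)/(z + 5)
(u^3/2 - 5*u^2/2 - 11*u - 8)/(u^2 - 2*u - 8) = (u^2 - 7*u - 8)/(2*(u - 4))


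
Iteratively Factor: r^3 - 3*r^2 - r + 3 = (r - 1)*(r^2 - 2*r - 3) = (r - 3)*(r - 1)*(r + 1)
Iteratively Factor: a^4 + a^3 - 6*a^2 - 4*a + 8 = (a + 2)*(a^3 - a^2 - 4*a + 4) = (a + 2)^2*(a^2 - 3*a + 2) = (a - 2)*(a + 2)^2*(a - 1)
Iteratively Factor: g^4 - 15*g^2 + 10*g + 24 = (g - 2)*(g^3 + 2*g^2 - 11*g - 12) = (g - 2)*(g + 1)*(g^2 + g - 12) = (g - 3)*(g - 2)*(g + 1)*(g + 4)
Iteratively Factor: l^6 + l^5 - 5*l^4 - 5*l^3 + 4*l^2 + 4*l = (l + 1)*(l^5 - 5*l^3 + 4*l) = (l - 2)*(l + 1)*(l^4 + 2*l^3 - l^2 - 2*l) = (l - 2)*(l + 1)^2*(l^3 + l^2 - 2*l) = l*(l - 2)*(l + 1)^2*(l^2 + l - 2) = l*(l - 2)*(l - 1)*(l + 1)^2*(l + 2)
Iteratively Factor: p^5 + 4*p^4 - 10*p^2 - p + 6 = (p - 1)*(p^4 + 5*p^3 + 5*p^2 - 5*p - 6) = (p - 1)*(p + 1)*(p^3 + 4*p^2 + p - 6) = (p - 1)*(p + 1)*(p + 2)*(p^2 + 2*p - 3) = (p - 1)*(p + 1)*(p + 2)*(p + 3)*(p - 1)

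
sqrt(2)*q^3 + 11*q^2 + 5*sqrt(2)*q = q*(q + 5*sqrt(2))*(sqrt(2)*q + 1)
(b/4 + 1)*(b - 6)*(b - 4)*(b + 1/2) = b^4/4 - 11*b^3/8 - 19*b^2/4 + 22*b + 12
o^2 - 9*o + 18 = (o - 6)*(o - 3)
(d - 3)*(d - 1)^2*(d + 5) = d^4 - 18*d^2 + 32*d - 15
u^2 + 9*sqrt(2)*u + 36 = (u + 3*sqrt(2))*(u + 6*sqrt(2))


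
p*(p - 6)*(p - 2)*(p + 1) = p^4 - 7*p^3 + 4*p^2 + 12*p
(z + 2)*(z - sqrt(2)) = z^2 - sqrt(2)*z + 2*z - 2*sqrt(2)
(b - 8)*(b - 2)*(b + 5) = b^3 - 5*b^2 - 34*b + 80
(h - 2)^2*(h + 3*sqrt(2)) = h^3 - 4*h^2 + 3*sqrt(2)*h^2 - 12*sqrt(2)*h + 4*h + 12*sqrt(2)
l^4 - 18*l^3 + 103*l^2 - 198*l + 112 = (l - 8)*(l - 7)*(l - 2)*(l - 1)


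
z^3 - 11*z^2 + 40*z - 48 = (z - 4)^2*(z - 3)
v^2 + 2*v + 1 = (v + 1)^2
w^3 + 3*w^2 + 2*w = w*(w + 1)*(w + 2)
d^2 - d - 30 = (d - 6)*(d + 5)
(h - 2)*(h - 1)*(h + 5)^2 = h^4 + 7*h^3 - 3*h^2 - 55*h + 50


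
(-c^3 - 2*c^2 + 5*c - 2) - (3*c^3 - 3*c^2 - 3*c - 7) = -4*c^3 + c^2 + 8*c + 5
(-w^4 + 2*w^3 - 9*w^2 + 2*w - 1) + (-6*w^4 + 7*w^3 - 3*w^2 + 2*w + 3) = -7*w^4 + 9*w^3 - 12*w^2 + 4*w + 2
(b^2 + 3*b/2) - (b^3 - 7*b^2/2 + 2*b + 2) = -b^3 + 9*b^2/2 - b/2 - 2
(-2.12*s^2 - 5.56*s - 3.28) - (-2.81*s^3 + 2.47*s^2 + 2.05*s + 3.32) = 2.81*s^3 - 4.59*s^2 - 7.61*s - 6.6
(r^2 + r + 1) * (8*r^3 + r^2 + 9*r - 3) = 8*r^5 + 9*r^4 + 18*r^3 + 7*r^2 + 6*r - 3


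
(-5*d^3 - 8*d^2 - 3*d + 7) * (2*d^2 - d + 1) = -10*d^5 - 11*d^4 - 3*d^3 + 9*d^2 - 10*d + 7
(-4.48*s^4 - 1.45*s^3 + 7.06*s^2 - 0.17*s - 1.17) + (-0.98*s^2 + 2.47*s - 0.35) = -4.48*s^4 - 1.45*s^3 + 6.08*s^2 + 2.3*s - 1.52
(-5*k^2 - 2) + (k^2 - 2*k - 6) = -4*k^2 - 2*k - 8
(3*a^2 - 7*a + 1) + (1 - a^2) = 2*a^2 - 7*a + 2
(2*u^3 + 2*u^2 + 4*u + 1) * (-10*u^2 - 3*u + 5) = -20*u^5 - 26*u^4 - 36*u^3 - 12*u^2 + 17*u + 5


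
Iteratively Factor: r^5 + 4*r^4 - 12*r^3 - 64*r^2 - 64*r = (r - 4)*(r^4 + 8*r^3 + 20*r^2 + 16*r) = (r - 4)*(r + 2)*(r^3 + 6*r^2 + 8*r) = r*(r - 4)*(r + 2)*(r^2 + 6*r + 8) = r*(r - 4)*(r + 2)*(r + 4)*(r + 2)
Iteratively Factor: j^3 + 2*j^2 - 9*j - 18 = (j - 3)*(j^2 + 5*j + 6) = (j - 3)*(j + 2)*(j + 3)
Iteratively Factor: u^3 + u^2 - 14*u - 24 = (u + 2)*(u^2 - u - 12) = (u + 2)*(u + 3)*(u - 4)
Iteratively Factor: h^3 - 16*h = (h)*(h^2 - 16) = h*(h - 4)*(h + 4)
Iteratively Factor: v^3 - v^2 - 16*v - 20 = (v - 5)*(v^2 + 4*v + 4) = (v - 5)*(v + 2)*(v + 2)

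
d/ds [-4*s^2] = -8*s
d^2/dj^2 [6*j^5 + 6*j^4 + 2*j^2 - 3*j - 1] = 120*j^3 + 72*j^2 + 4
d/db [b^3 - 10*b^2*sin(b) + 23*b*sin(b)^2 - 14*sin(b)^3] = -10*b^2*cos(b) + 3*b^2 - 20*b*sin(b) + 23*b*sin(2*b) - 42*sin(b)^2*cos(b) + 23*sin(b)^2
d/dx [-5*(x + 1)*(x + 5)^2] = 5*(-3*x - 7)*(x + 5)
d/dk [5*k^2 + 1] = 10*k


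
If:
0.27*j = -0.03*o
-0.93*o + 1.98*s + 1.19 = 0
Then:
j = -0.236559139784946*s - 0.142174432497013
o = 2.12903225806452*s + 1.27956989247312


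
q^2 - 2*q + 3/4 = (q - 3/2)*(q - 1/2)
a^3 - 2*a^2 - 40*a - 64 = (a - 8)*(a + 2)*(a + 4)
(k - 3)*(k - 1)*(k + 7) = k^3 + 3*k^2 - 25*k + 21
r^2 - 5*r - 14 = (r - 7)*(r + 2)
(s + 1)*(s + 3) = s^2 + 4*s + 3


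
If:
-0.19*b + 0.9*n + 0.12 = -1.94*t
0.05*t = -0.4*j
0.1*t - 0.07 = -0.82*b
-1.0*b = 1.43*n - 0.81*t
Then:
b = 0.09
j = 0.00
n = -0.07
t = -0.02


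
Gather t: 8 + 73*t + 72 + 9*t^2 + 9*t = 9*t^2 + 82*t + 80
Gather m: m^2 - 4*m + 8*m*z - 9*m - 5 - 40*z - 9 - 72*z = m^2 + m*(8*z - 13) - 112*z - 14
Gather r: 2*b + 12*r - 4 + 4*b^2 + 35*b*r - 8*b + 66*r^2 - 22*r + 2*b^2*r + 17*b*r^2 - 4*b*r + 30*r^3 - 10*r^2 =4*b^2 - 6*b + 30*r^3 + r^2*(17*b + 56) + r*(2*b^2 + 31*b - 10) - 4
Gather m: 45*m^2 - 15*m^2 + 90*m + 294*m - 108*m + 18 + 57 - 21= 30*m^2 + 276*m + 54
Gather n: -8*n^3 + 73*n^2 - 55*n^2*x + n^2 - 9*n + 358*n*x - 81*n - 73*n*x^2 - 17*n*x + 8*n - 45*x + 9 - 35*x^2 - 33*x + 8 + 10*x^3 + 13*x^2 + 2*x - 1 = -8*n^3 + n^2*(74 - 55*x) + n*(-73*x^2 + 341*x - 82) + 10*x^3 - 22*x^2 - 76*x + 16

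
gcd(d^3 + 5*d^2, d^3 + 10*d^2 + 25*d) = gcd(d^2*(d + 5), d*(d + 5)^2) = d^2 + 5*d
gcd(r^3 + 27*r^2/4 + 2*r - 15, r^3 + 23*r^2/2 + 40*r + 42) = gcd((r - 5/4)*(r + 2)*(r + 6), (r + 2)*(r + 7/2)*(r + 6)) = r^2 + 8*r + 12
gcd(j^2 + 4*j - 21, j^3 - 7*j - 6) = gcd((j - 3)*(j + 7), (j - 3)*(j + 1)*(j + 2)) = j - 3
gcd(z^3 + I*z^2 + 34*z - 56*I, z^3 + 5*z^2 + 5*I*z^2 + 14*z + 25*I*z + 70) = z^2 + 5*I*z + 14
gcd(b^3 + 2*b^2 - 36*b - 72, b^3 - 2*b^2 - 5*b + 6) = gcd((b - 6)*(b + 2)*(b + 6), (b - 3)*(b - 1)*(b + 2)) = b + 2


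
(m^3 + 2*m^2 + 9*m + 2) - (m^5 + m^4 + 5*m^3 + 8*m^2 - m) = -m^5 - m^4 - 4*m^3 - 6*m^2 + 10*m + 2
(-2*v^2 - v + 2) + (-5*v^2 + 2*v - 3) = -7*v^2 + v - 1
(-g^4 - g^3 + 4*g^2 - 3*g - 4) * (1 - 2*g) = 2*g^5 + g^4 - 9*g^3 + 10*g^2 + 5*g - 4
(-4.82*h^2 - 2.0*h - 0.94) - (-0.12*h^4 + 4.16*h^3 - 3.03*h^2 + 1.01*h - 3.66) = 0.12*h^4 - 4.16*h^3 - 1.79*h^2 - 3.01*h + 2.72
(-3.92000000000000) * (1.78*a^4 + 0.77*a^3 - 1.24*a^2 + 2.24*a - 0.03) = -6.9776*a^4 - 3.0184*a^3 + 4.8608*a^2 - 8.7808*a + 0.1176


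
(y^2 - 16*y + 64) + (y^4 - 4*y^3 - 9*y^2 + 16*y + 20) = y^4 - 4*y^3 - 8*y^2 + 84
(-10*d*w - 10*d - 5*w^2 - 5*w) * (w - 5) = -10*d*w^2 + 40*d*w + 50*d - 5*w^3 + 20*w^2 + 25*w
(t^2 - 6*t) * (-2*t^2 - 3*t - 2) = -2*t^4 + 9*t^3 + 16*t^2 + 12*t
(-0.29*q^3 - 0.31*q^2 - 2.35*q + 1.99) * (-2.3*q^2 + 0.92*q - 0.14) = 0.667*q^5 + 0.4462*q^4 + 5.1604*q^3 - 6.6956*q^2 + 2.1598*q - 0.2786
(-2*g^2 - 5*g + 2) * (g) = -2*g^3 - 5*g^2 + 2*g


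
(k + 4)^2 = k^2 + 8*k + 16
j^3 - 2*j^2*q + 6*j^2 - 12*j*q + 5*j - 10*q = (j + 1)*(j + 5)*(j - 2*q)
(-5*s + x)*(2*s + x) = -10*s^2 - 3*s*x + x^2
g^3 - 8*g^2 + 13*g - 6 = (g - 6)*(g - 1)^2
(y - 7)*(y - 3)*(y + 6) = y^3 - 4*y^2 - 39*y + 126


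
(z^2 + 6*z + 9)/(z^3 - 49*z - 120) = (z + 3)/(z^2 - 3*z - 40)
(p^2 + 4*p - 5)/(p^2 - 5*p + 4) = (p + 5)/(p - 4)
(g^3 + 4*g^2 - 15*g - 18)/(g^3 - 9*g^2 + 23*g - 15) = (g^2 + 7*g + 6)/(g^2 - 6*g + 5)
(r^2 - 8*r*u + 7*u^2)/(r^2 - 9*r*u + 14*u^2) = (r - u)/(r - 2*u)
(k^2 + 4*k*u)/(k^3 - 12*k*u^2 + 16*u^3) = k/(k^2 - 4*k*u + 4*u^2)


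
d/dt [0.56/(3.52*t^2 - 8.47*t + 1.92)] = (4.7432 - 3.9424*t)/(3.52*t^2 - 8.47*t + 1.92)^2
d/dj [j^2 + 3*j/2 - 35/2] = 2*j + 3/2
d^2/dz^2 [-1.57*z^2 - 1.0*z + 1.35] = -3.14000000000000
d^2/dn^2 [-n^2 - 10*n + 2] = -2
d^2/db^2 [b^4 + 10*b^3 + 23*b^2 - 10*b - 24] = 12*b^2 + 60*b + 46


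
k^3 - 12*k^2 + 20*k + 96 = (k - 8)*(k - 6)*(k + 2)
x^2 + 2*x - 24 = (x - 4)*(x + 6)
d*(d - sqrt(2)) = d^2 - sqrt(2)*d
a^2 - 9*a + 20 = (a - 5)*(a - 4)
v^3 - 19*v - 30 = (v - 5)*(v + 2)*(v + 3)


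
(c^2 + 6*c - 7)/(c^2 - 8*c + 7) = (c + 7)/(c - 7)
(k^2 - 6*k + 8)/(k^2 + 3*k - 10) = (k - 4)/(k + 5)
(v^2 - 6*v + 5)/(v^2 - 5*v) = (v - 1)/v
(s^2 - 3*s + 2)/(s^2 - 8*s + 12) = (s - 1)/(s - 6)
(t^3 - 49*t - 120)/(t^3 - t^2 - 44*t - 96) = (t + 5)/(t + 4)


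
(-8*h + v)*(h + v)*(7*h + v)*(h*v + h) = -56*h^4*v - 56*h^4 - 57*h^3*v^2 - 57*h^3*v + h*v^4 + h*v^3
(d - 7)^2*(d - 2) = d^3 - 16*d^2 + 77*d - 98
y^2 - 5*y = y*(y - 5)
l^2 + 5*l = l*(l + 5)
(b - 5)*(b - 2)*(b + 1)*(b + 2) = b^4 - 4*b^3 - 9*b^2 + 16*b + 20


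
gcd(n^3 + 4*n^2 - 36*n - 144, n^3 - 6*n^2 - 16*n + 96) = n^2 - 2*n - 24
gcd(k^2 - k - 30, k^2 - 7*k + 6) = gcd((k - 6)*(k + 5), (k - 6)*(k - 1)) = k - 6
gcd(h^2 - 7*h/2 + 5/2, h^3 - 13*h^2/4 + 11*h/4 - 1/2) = h - 1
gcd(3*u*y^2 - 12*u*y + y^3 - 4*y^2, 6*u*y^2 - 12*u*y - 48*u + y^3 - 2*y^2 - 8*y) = y - 4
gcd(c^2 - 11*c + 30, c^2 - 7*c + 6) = c - 6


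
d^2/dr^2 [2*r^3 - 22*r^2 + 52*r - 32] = 12*r - 44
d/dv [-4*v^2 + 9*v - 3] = 9 - 8*v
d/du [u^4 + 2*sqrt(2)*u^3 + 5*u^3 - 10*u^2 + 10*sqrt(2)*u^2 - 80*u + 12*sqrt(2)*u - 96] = 4*u^3 + 6*sqrt(2)*u^2 + 15*u^2 - 20*u + 20*sqrt(2)*u - 80 + 12*sqrt(2)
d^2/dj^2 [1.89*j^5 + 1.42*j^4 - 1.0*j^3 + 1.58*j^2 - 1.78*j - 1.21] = 37.8*j^3 + 17.04*j^2 - 6.0*j + 3.16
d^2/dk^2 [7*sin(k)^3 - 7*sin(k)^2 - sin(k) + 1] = -63*sin(k)^3 + 28*sin(k)^2 + 43*sin(k) - 14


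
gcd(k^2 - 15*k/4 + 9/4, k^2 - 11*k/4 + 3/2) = k - 3/4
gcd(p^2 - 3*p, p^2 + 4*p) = p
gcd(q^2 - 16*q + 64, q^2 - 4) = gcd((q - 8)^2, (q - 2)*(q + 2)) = 1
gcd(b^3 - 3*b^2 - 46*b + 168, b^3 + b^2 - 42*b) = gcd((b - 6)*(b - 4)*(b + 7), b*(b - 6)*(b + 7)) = b^2 + b - 42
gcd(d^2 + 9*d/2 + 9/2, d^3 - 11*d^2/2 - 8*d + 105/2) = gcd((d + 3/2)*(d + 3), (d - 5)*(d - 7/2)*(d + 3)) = d + 3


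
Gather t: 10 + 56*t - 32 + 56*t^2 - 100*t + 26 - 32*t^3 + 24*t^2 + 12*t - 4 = -32*t^3 + 80*t^2 - 32*t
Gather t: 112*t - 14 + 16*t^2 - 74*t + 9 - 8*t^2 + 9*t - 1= 8*t^2 + 47*t - 6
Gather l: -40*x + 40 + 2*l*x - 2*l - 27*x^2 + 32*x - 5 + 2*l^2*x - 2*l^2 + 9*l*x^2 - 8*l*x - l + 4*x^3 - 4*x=l^2*(2*x - 2) + l*(9*x^2 - 6*x - 3) + 4*x^3 - 27*x^2 - 12*x + 35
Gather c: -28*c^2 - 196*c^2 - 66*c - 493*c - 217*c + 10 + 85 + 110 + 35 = -224*c^2 - 776*c + 240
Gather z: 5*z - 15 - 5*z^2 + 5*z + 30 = -5*z^2 + 10*z + 15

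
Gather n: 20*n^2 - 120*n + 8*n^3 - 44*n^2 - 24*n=8*n^3 - 24*n^2 - 144*n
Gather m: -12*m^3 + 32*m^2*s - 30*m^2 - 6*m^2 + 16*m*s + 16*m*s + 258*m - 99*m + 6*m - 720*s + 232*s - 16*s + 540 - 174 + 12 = -12*m^3 + m^2*(32*s - 36) + m*(32*s + 165) - 504*s + 378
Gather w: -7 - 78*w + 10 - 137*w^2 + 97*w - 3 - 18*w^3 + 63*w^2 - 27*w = -18*w^3 - 74*w^2 - 8*w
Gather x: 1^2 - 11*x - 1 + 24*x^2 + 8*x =24*x^2 - 3*x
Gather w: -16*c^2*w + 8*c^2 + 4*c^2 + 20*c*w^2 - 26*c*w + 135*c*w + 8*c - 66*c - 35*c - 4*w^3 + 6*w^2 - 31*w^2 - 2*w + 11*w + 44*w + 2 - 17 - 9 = 12*c^2 - 93*c - 4*w^3 + w^2*(20*c - 25) + w*(-16*c^2 + 109*c + 53) - 24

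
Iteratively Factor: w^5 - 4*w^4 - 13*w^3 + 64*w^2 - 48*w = (w + 4)*(w^4 - 8*w^3 + 19*w^2 - 12*w) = (w - 4)*(w + 4)*(w^3 - 4*w^2 + 3*w) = w*(w - 4)*(w + 4)*(w^2 - 4*w + 3) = w*(w - 4)*(w - 3)*(w + 4)*(w - 1)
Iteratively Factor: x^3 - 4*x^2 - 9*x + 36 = (x - 3)*(x^2 - x - 12) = (x - 3)*(x + 3)*(x - 4)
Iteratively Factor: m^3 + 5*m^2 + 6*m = (m)*(m^2 + 5*m + 6) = m*(m + 2)*(m + 3)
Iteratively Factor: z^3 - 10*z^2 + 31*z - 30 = (z - 5)*(z^2 - 5*z + 6) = (z - 5)*(z - 3)*(z - 2)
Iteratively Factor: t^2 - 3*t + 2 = (t - 2)*(t - 1)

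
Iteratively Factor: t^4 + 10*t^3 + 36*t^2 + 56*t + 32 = (t + 2)*(t^3 + 8*t^2 + 20*t + 16) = (t + 2)^2*(t^2 + 6*t + 8) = (t + 2)^3*(t + 4)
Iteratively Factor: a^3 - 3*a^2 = (a)*(a^2 - 3*a) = a^2*(a - 3)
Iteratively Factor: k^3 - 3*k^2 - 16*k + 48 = (k - 4)*(k^2 + k - 12) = (k - 4)*(k - 3)*(k + 4)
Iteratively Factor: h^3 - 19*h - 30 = (h + 2)*(h^2 - 2*h - 15) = (h + 2)*(h + 3)*(h - 5)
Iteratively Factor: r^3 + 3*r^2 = (r)*(r^2 + 3*r) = r^2*(r + 3)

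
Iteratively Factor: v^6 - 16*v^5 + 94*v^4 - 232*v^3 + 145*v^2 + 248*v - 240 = (v + 1)*(v^5 - 17*v^4 + 111*v^3 - 343*v^2 + 488*v - 240) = (v - 4)*(v + 1)*(v^4 - 13*v^3 + 59*v^2 - 107*v + 60) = (v - 4)*(v - 3)*(v + 1)*(v^3 - 10*v^2 + 29*v - 20) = (v - 5)*(v - 4)*(v - 3)*(v + 1)*(v^2 - 5*v + 4) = (v - 5)*(v - 4)^2*(v - 3)*(v + 1)*(v - 1)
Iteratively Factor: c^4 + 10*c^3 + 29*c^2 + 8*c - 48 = (c + 4)*(c^3 + 6*c^2 + 5*c - 12) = (c - 1)*(c + 4)*(c^2 + 7*c + 12) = (c - 1)*(c + 3)*(c + 4)*(c + 4)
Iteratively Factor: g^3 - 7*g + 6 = (g - 1)*(g^2 + g - 6) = (g - 2)*(g - 1)*(g + 3)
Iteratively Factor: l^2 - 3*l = (l - 3)*(l)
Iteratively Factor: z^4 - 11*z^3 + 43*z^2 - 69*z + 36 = (z - 3)*(z^3 - 8*z^2 + 19*z - 12) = (z - 3)^2*(z^2 - 5*z + 4) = (z - 4)*(z - 3)^2*(z - 1)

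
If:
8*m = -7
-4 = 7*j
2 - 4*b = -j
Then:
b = 5/14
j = -4/7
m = -7/8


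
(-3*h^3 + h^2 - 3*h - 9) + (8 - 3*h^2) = -3*h^3 - 2*h^2 - 3*h - 1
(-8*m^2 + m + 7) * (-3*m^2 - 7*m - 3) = 24*m^4 + 53*m^3 - 4*m^2 - 52*m - 21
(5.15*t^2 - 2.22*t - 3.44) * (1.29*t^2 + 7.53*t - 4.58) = 6.6435*t^4 + 35.9157*t^3 - 44.7412*t^2 - 15.7356*t + 15.7552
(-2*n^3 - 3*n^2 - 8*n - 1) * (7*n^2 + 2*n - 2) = -14*n^5 - 25*n^4 - 58*n^3 - 17*n^2 + 14*n + 2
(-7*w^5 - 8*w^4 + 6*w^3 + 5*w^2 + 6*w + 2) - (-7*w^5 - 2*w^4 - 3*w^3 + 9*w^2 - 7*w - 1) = -6*w^4 + 9*w^3 - 4*w^2 + 13*w + 3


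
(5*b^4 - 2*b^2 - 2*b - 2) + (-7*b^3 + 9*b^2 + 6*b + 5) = 5*b^4 - 7*b^3 + 7*b^2 + 4*b + 3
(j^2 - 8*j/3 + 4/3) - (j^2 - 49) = 151/3 - 8*j/3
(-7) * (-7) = 49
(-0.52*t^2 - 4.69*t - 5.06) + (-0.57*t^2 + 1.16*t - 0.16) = -1.09*t^2 - 3.53*t - 5.22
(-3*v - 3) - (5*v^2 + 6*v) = -5*v^2 - 9*v - 3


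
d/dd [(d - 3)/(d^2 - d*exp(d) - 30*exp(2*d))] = (d^2 - d*exp(d) + (d - 3)*(d*exp(d) - 2*d + 60*exp(2*d) + exp(d)) - 30*exp(2*d))/(-d^2 + d*exp(d) + 30*exp(2*d))^2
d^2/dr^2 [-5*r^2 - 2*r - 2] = -10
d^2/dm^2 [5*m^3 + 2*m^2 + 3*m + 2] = 30*m + 4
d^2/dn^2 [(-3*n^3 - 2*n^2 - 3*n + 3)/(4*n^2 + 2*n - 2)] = (-17*n^3 + 33*n^2 - 9*n + 4)/(8*n^6 + 12*n^5 - 6*n^4 - 11*n^3 + 3*n^2 + 3*n - 1)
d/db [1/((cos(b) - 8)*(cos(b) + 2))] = 2*(cos(b) - 3)*sin(b)/((cos(b) - 8)^2*(cos(b) + 2)^2)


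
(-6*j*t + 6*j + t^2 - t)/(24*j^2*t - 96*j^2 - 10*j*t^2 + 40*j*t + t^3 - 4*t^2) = (t - 1)/(-4*j*t + 16*j + t^2 - 4*t)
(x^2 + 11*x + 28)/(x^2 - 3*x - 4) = (x^2 + 11*x + 28)/(x^2 - 3*x - 4)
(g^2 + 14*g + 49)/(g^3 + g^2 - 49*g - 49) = (g + 7)/(g^2 - 6*g - 7)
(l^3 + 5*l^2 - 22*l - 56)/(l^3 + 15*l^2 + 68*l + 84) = (l - 4)/(l + 6)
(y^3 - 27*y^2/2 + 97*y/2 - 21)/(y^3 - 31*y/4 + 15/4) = 2*(y^2 - 13*y + 42)/(2*y^2 + y - 15)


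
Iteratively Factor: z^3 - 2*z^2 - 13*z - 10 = (z + 2)*(z^2 - 4*z - 5) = (z + 1)*(z + 2)*(z - 5)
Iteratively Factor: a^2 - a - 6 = (a + 2)*(a - 3)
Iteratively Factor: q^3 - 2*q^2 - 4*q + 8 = (q + 2)*(q^2 - 4*q + 4) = (q - 2)*(q + 2)*(q - 2)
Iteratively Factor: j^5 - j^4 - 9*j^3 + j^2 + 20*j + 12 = (j - 3)*(j^4 + 2*j^3 - 3*j^2 - 8*j - 4) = (j - 3)*(j - 2)*(j^3 + 4*j^2 + 5*j + 2) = (j - 3)*(j - 2)*(j + 2)*(j^2 + 2*j + 1) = (j - 3)*(j - 2)*(j + 1)*(j + 2)*(j + 1)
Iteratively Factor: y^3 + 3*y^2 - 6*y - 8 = (y + 4)*(y^2 - y - 2) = (y + 1)*(y + 4)*(y - 2)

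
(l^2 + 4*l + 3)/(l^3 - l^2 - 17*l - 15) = 1/(l - 5)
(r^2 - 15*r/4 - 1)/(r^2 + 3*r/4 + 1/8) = 2*(r - 4)/(2*r + 1)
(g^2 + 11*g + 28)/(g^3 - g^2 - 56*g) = (g + 4)/(g*(g - 8))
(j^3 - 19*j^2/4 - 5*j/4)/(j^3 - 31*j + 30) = j*(4*j + 1)/(4*(j^2 + 5*j - 6))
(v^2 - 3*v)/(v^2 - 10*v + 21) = v/(v - 7)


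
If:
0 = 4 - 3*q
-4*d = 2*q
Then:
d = -2/3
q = 4/3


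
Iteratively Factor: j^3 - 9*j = (j)*(j^2 - 9) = j*(j + 3)*(j - 3)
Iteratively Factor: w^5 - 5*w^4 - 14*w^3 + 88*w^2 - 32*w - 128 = (w - 4)*(w^4 - w^3 - 18*w^2 + 16*w + 32) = (w - 4)^2*(w^3 + 3*w^2 - 6*w - 8) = (w - 4)^2*(w + 1)*(w^2 + 2*w - 8) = (w - 4)^2*(w - 2)*(w + 1)*(w + 4)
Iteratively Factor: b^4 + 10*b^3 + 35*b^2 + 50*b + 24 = (b + 3)*(b^3 + 7*b^2 + 14*b + 8) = (b + 1)*(b + 3)*(b^2 + 6*b + 8) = (b + 1)*(b + 3)*(b + 4)*(b + 2)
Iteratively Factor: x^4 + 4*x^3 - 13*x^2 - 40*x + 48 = (x + 4)*(x^3 - 13*x + 12) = (x - 3)*(x + 4)*(x^2 + 3*x - 4) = (x - 3)*(x + 4)^2*(x - 1)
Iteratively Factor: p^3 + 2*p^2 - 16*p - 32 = (p + 4)*(p^2 - 2*p - 8) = (p + 2)*(p + 4)*(p - 4)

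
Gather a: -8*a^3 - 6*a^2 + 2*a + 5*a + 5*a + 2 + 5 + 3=-8*a^3 - 6*a^2 + 12*a + 10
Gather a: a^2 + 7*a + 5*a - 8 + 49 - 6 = a^2 + 12*a + 35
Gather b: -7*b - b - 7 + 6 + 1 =-8*b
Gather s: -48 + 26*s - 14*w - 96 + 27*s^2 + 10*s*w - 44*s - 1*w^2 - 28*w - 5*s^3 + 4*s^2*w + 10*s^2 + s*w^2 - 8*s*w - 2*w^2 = -5*s^3 + s^2*(4*w + 37) + s*(w^2 + 2*w - 18) - 3*w^2 - 42*w - 144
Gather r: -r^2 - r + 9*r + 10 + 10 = -r^2 + 8*r + 20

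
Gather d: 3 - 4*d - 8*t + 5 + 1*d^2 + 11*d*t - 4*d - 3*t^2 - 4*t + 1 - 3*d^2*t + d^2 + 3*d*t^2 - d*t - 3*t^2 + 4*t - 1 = d^2*(2 - 3*t) + d*(3*t^2 + 10*t - 8) - 6*t^2 - 8*t + 8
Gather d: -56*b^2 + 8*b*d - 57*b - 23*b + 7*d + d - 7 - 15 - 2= -56*b^2 - 80*b + d*(8*b + 8) - 24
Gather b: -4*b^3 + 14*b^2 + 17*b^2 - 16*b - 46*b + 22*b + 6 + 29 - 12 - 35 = -4*b^3 + 31*b^2 - 40*b - 12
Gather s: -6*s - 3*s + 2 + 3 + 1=6 - 9*s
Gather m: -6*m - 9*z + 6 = -6*m - 9*z + 6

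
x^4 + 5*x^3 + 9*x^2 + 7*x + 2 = (x + 1)^3*(x + 2)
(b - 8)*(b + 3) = b^2 - 5*b - 24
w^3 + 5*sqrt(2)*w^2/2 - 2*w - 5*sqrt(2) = (w - sqrt(2))*(w + sqrt(2))*(w + 5*sqrt(2)/2)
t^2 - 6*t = t*(t - 6)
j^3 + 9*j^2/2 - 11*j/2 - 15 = (j - 2)*(j + 3/2)*(j + 5)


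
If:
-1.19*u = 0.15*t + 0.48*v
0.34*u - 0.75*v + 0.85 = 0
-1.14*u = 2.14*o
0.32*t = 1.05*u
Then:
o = 0.15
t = -0.94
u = -0.29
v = 1.00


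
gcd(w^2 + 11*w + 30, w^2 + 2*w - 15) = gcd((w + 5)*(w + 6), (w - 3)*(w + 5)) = w + 5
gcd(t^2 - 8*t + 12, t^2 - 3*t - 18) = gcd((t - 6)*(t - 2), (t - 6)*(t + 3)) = t - 6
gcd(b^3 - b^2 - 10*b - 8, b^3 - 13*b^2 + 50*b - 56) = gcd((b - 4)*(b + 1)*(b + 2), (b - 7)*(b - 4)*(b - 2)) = b - 4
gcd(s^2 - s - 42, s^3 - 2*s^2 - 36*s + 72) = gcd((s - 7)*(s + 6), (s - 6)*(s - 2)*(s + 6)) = s + 6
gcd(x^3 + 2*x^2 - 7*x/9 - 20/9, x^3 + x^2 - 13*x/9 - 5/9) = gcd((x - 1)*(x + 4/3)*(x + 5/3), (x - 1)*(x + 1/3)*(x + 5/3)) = x^2 + 2*x/3 - 5/3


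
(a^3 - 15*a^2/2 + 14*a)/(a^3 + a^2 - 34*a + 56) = a*(2*a - 7)/(2*(a^2 + 5*a - 14))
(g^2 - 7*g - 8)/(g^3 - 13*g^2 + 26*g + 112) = (g + 1)/(g^2 - 5*g - 14)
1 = 1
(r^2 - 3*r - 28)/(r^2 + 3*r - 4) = (r - 7)/(r - 1)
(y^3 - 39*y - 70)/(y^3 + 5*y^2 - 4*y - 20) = (y - 7)/(y - 2)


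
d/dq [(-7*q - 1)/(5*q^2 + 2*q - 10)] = (35*q^2 + 10*q + 72)/(25*q^4 + 20*q^3 - 96*q^2 - 40*q + 100)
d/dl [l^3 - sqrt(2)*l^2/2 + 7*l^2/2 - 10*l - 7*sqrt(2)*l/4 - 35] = 3*l^2 - sqrt(2)*l + 7*l - 10 - 7*sqrt(2)/4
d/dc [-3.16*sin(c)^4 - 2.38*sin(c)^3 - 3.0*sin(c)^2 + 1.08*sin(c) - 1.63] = (-12.64*sin(c)^3 - 7.14*sin(c)^2 - 6.0*sin(c) + 1.08)*cos(c)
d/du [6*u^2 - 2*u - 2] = 12*u - 2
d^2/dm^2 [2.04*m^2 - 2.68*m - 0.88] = 4.08000000000000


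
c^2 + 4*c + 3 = (c + 1)*(c + 3)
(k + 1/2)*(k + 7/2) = k^2 + 4*k + 7/4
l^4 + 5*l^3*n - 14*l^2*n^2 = l^2*(l - 2*n)*(l + 7*n)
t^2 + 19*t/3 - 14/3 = (t - 2/3)*(t + 7)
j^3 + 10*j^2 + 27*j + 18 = (j + 1)*(j + 3)*(j + 6)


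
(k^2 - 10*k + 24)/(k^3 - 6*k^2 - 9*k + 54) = (k - 4)/(k^2 - 9)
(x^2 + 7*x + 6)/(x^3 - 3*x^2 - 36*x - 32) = (x + 6)/(x^2 - 4*x - 32)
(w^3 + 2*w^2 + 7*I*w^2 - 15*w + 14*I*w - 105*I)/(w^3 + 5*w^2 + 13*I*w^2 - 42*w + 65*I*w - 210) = (w - 3)/(w + 6*I)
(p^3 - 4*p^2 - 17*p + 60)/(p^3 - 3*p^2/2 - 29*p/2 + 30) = 2*(p - 5)/(2*p - 5)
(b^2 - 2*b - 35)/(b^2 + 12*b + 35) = (b - 7)/(b + 7)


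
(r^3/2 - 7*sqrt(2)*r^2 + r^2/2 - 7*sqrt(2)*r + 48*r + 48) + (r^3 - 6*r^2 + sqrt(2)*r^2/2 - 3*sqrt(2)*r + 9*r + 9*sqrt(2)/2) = 3*r^3/2 - 13*sqrt(2)*r^2/2 - 11*r^2/2 - 10*sqrt(2)*r + 57*r + 9*sqrt(2)/2 + 48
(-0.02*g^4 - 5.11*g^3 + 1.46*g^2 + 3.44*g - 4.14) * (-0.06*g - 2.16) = 0.0012*g^5 + 0.3498*g^4 + 10.95*g^3 - 3.36*g^2 - 7.182*g + 8.9424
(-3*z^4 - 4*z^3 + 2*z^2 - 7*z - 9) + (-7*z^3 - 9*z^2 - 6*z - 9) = -3*z^4 - 11*z^3 - 7*z^2 - 13*z - 18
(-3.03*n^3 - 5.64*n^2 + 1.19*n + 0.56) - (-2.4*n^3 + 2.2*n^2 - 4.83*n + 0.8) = -0.63*n^3 - 7.84*n^2 + 6.02*n - 0.24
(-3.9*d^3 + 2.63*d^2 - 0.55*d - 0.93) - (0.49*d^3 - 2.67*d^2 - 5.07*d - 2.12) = -4.39*d^3 + 5.3*d^2 + 4.52*d + 1.19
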